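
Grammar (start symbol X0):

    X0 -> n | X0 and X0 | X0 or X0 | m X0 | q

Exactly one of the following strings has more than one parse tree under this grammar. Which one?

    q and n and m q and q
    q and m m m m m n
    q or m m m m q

q and n and m q and q: 7 trees
q and m m m m m n: 1 tree
q or m m m m q: 1 tree

q and n and m q and q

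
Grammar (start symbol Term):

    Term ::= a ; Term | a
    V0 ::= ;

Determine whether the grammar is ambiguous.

Only Term is reachable from Term; ignoring the rest: The reachable grammar is A → atom sep A | atom. Each atom is followed by either the separator (recurse) or end-of-string (stop) — no choice point.

Unambiguous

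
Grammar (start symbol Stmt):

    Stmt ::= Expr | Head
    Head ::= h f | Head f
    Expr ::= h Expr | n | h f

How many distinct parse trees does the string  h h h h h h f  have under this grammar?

Parse trees for h h h h h h f:
  [Stmt [Expr h [Expr h [Expr h [Expr h [Expr h [Expr h f]]]]]]]

1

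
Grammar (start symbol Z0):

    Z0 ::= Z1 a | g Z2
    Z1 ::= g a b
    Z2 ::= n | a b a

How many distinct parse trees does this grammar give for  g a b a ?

Parse trees for g a b a:
  [Z0 [Z1 g a b] a]
  [Z0 g [Z2 a b a]]

2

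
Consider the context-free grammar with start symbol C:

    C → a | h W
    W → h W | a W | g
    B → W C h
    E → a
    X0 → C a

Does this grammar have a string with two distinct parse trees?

Only C, W are reachable from C; ignoring the rest: Each reachable nonterminal has at most one production per leading terminal, and all productions are right-linear; the derivation is determined token-by-token.

Unambiguous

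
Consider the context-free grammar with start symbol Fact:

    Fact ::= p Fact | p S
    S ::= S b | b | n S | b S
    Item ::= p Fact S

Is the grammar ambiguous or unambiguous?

Ambiguous

Witness: p b b

Derivation 1: Fact ⇒ p S ⇒ p S b ⇒ p b b
Derivation 2: Fact ⇒ p S ⇒ p b S ⇒ p b b

Two distinct leftmost derivations for the same string.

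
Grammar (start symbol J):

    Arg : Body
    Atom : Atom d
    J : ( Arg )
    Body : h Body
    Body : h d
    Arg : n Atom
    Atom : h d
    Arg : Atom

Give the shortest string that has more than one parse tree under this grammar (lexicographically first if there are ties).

( h d )

length 4: ( h d ) has 2 parse trees

Two derivations of ( h d ):
  J ⇒ ( Arg ) ⇒ ( Body ) ⇒ ( h d )
  J ⇒ ( Arg ) ⇒ ( Atom ) ⇒ ( h d )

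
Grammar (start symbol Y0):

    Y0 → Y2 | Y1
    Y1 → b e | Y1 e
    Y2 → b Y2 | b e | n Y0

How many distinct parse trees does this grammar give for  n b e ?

Parse trees for n b e:
  [Y0 [Y2 n [Y0 [Y2 b e]]]]
  [Y0 [Y2 n [Y0 [Y1 b e]]]]

2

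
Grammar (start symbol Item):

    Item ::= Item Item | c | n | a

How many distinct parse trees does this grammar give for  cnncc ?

14

Parse trees for cnncc (showing first 6 of 14):
  [Item [Item c] [Item [Item n] [Item [Item n] [Item [Item c] [Item c]]]]]
  [Item [Item c] [Item [Item n] [Item [Item [Item n] [Item c]] [Item c]]]]
  [Item [Item c] [Item [Item [Item n] [Item n]] [Item [Item c] [Item c]]]]
  [Item [Item c] [Item [Item [Item n] [Item [Item n] [Item c]]] [Item c]]]
  [Item [Item c] [Item [Item [Item [Item n] [Item n]] [Item c]] [Item c]]]
  [Item [Item [Item c] [Item n]] [Item [Item n] [Item [Item c] [Item c]]]]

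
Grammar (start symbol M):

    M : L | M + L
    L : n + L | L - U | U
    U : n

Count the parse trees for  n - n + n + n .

Parse trees for n - n + n + n:
  [M [M [L [L [U n]] - [U n]]] + [L n + [L [U n]]]]
  [M [M [M [L [L [U n]] - [U n]]] + [L [U n]]] + [L [U n]]]

2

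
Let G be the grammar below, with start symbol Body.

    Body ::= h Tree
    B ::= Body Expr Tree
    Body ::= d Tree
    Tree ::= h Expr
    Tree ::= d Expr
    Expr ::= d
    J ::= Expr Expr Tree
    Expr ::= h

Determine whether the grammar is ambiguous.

Unambiguous

(B, J are unreachable from Body, so their rules don't affect L(Body).) The reachable rules are right-linear with at most one rule per (nonterminal, next-terminal) pair. Each input token forces the next rule, so parsing is deterministic.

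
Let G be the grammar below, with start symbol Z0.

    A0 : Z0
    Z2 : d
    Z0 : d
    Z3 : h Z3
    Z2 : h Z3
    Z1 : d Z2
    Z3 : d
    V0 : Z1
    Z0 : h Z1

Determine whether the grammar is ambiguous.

Unambiguous

(V0, A0 are unreachable from Z0, so their rules don't affect L(Z0).) Each reachable nonterminal has at most one production per leading terminal, and all productions are right-linear; the derivation is determined token-by-token.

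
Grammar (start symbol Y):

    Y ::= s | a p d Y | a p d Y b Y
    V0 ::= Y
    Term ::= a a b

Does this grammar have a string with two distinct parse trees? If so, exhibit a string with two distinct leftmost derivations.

Witness: a p d a p d s b s

Derivation 1: Y ⇒ a p d Y ⇒ a p d a p d Y b Y ⇒ a p d a p d s b Y ⇒ a p d a p d s b s
Derivation 2: Y ⇒ a p d Y b Y ⇒ a p d a p d Y b Y ⇒ a p d a p d s b Y ⇒ a p d a p d s b s

Two distinct leftmost derivations for the same string.

Ambiguous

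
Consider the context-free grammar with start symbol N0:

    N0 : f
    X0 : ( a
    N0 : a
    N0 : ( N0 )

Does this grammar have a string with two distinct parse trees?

Unambiguous

Only N0 is reachable from N0; ignoring the rest: L(N0) is { openⁿ atom closeⁿ : n ≥ 0 }. The bracket depth fixes n, and the derivation is forced at every step.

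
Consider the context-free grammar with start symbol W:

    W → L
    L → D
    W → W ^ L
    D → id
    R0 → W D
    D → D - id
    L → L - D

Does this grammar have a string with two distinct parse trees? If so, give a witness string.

Ambiguous

Witness: id - id

Derivation 1: W ⇒ L ⇒ D ⇒ D - id ⇒ id - id
Derivation 2: W ⇒ L ⇒ L - D ⇒ D - D ⇒ id - D ⇒ id - id

Two distinct leftmost derivations for the same string.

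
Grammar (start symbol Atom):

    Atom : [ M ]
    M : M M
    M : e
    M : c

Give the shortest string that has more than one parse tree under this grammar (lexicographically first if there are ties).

[ c c c ]

length 3: no string has ≥2 trees
length 4: no string has ≥2 trees
length 5: [ c c c ] has 2 parse trees

Two derivations of [ c c c ]:
  Atom ⇒ [ M ] ⇒ [ M M ] ⇒ [ M M M ] ⇒ [ c M M ] ⇒ [ c c M ] ⇒ [ c c c ]
  Atom ⇒ [ M ] ⇒ [ M M ] ⇒ [ c M ] ⇒ [ c M M ] ⇒ [ c c M ] ⇒ [ c c c ]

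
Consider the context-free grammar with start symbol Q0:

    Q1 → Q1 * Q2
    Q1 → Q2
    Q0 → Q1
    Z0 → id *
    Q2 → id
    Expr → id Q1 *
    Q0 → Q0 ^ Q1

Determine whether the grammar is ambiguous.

Only Q0, Q1, Q2 are reachable from Q0; ignoring the rest: The grammar is stratified — Q0 handles '^' (left-recursive), Q1 handles '*', Q2 atoms. Each operator has a fixed associativity and precedence level, so every string has one parse.

Unambiguous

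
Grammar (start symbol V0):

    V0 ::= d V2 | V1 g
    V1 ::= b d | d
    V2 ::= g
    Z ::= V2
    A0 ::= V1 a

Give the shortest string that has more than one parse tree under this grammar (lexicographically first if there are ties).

length 2: d g has 2 parse trees

Two derivations of d g:
  V0 ⇒ d V2 ⇒ d g
  V0 ⇒ V1 g ⇒ d g

d g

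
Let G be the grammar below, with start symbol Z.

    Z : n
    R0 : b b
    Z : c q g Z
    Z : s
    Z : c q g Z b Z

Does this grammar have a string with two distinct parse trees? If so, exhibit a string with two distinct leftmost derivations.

Witness: c q g c q g n b n

Derivation 1: Z ⇒ c q g Z ⇒ c q g c q g Z b Z ⇒ c q g c q g n b Z ⇒ c q g c q g n b n
Derivation 2: Z ⇒ c q g Z b Z ⇒ c q g c q g Z b Z ⇒ c q g c q g n b Z ⇒ c q g c q g n b n

Two distinct leftmost derivations for the same string.

Ambiguous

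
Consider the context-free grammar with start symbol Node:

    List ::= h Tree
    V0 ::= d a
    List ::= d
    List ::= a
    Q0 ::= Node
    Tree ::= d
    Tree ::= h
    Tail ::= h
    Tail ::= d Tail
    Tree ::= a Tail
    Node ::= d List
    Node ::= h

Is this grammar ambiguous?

(V0, Q0 are unreachable from Node, so their rules don't affect L(Node).) Each reachable nonterminal has at most one production per leading terminal, and all productions are right-linear; the derivation is determined token-by-token.

Unambiguous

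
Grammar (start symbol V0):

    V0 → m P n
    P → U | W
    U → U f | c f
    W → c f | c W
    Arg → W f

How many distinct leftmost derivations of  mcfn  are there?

Parse trees for mcfn:
  [V0 m [P [U c f]] n]
  [V0 m [P [W c f]] n]

2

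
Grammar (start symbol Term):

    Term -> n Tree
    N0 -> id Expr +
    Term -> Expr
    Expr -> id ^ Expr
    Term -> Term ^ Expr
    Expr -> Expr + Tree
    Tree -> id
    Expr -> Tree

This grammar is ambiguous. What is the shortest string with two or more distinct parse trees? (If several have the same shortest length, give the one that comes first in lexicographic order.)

length 1: no string has ≥2 trees
length 2: no string has ≥2 trees
length 3: id ^ id has 2 parse trees

Two derivations of id ^ id:
  Term ⇒ Expr ⇒ id ^ Expr ⇒ id ^ Tree ⇒ id ^ id
  Term ⇒ Term ^ Expr ⇒ Expr ^ Expr ⇒ Tree ^ Expr ⇒ id ^ Expr ⇒ id ^ Tree ⇒ id ^ id

id ^ id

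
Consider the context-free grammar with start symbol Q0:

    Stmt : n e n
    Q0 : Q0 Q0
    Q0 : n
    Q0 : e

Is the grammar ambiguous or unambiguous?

Witness: e e e

Derivation 1: Q0 ⇒ Q0 Q0 ⇒ Q0 Q0 Q0 ⇒ e Q0 Q0 ⇒ e e Q0 ⇒ e e e
Derivation 2: Q0 ⇒ Q0 Q0 ⇒ e Q0 ⇒ e Q0 Q0 ⇒ e e Q0 ⇒ e e e

Two distinct leftmost derivations for the same string.

Ambiguous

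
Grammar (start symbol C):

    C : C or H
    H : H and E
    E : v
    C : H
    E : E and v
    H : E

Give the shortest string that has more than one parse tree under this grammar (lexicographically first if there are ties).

length 1: no string has ≥2 trees
length 3: v and v has 2 parse trees

Two derivations of v and v:
  C ⇒ H ⇒ H and E ⇒ E and E ⇒ v and E ⇒ v and v
  C ⇒ H ⇒ E ⇒ E and v ⇒ v and v

v and v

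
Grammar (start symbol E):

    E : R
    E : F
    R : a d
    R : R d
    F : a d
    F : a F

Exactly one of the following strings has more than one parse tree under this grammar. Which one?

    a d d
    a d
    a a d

a d

a d d: 1 tree
a d: 2 trees
a a d: 1 tree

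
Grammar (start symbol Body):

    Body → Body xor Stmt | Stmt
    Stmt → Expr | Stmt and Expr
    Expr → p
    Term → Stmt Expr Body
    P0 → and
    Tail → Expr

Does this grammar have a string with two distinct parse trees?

Unambiguous

Only Body, Stmt, Expr are reachable from Body; ignoring the rest: The grammar is stratified — Body handles 'xor' (left-recursive), Stmt handles 'and', Expr atoms. Each operator has a fixed associativity and precedence level, so every string has one parse.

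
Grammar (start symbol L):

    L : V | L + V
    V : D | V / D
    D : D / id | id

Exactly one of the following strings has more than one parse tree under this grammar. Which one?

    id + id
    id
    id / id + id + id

id + id: 1 tree
id: 1 tree
id / id + id + id: 2 trees

id / id + id + id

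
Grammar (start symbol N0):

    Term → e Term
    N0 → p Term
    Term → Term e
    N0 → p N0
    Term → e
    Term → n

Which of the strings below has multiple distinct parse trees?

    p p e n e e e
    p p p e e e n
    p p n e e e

p p e n e e e

p p e n e e e: 4 trees
p p p e e e n: 1 tree
p p n e e e: 1 tree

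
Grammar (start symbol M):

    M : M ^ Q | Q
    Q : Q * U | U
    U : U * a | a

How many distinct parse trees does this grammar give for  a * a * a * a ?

8

Parse trees for a * a * a * a:
  [M [Q [Q [U a]] * [U [U [U a] * a] * a]]]
  [M [Q [Q [Q [U a]] * [U a]] * [U [U a] * a]]]
  [M [Q [Q [U [U a] * a]] * [U [U a] * a]]]
  [M [Q [Q [Q [U a]] * [U [U a] * a]] * [U a]]]
  [M [Q [Q [Q [Q [U a]] * [U a]] * [U a]] * [U a]]]
  [M [Q [Q [Q [U [U a] * a]] * [U a]] * [U a]]]
  [M [Q [Q [U [U [U a] * a] * a]] * [U a]]]
  [M [Q [U [U [U [U a] * a] * a] * a]]]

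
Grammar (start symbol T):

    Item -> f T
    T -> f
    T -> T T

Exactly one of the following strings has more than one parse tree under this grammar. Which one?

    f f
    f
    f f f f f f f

f f: 1 tree
f: 1 tree
f f f f f f f: 132 trees

f f f f f f f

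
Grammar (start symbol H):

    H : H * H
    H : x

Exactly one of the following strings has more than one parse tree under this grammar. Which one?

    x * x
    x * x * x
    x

x * x: 1 tree
x * x * x: 2 trees
x: 1 tree

x * x * x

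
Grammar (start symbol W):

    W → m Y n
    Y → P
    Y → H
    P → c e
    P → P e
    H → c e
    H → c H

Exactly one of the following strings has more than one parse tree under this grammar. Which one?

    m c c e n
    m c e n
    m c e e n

m c e n

m c c e n: 1 tree
m c e n: 2 trees
m c e e n: 1 tree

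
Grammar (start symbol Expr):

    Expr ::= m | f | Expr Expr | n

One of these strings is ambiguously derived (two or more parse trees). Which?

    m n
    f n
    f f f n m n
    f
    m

m n: 1 tree
f n: 1 tree
f f f n m n: 42 trees
f: 1 tree
m: 1 tree

f f f n m n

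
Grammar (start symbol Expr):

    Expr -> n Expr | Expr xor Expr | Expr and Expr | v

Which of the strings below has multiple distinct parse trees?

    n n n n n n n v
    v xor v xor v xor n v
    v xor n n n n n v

n n n n n n n v: 1 tree
v xor v xor v xor n v: 5 trees
v xor n n n n n v: 1 tree

v xor v xor v xor n v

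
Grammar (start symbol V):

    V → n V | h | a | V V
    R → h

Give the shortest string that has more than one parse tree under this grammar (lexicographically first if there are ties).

length 1: no string has ≥2 trees
length 2: no string has ≥2 trees
length 3: a a a has 2 parse trees

Two derivations of a a a:
  V ⇒ V V ⇒ a V ⇒ a V V ⇒ a a V ⇒ a a a
  V ⇒ V V ⇒ V V V ⇒ a V V ⇒ a a V ⇒ a a a

a a a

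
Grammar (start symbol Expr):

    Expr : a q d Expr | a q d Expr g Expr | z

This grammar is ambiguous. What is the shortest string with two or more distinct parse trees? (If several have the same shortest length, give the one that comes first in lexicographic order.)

length 1: no string has ≥2 trees
length 4: no string has ≥2 trees
length 6: no string has ≥2 trees
length 7: no string has ≥2 trees
length 9: a q d a q d z g z has 2 parse trees

Two derivations of a q d a q d z g z:
  Expr ⇒ a q d Expr ⇒ a q d a q d Expr g Expr ⇒ a q d a q d z g Expr ⇒ a q d a q d z g z
  Expr ⇒ a q d Expr g Expr ⇒ a q d a q d Expr g Expr ⇒ a q d a q d z g Expr ⇒ a q d a q d z g z

a q d a q d z g z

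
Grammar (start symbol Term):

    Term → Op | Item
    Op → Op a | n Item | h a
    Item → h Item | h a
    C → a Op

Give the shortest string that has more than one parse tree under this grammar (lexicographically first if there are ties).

h a

length 2: h a has 2 parse trees

Two derivations of h a:
  Term ⇒ Op ⇒ h a
  Term ⇒ Item ⇒ h a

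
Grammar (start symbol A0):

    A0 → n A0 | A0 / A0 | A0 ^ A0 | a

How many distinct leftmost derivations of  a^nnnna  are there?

1

Parse trees for a^nnnna:
  [A0 [A0 a] ^ [A0 n [A0 n [A0 n [A0 n [A0 a]]]]]]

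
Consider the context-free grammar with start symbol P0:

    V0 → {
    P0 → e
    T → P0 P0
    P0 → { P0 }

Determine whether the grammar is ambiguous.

Unambiguous

(V0, T are unreachable from P0, so their rules don't affect L(P0).) L(P0) is { openⁿ atom closeⁿ : n ≥ 0 }. The bracket depth fixes n, and the derivation is forced at every step.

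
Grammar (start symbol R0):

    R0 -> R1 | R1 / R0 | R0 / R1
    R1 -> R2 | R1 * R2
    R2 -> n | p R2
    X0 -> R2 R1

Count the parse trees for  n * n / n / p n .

4

Parse trees for n * n / n / p n:
  [R0 [R1 [R1 [R2 n]] * [R2 n]] / [R0 [R1 [R2 n]] / [R0 [R1 [R2 p [R2 n]]]]]]
  [R0 [R1 [R1 [R2 n]] * [R2 n]] / [R0 [R0 [R1 [R2 n]]] / [R1 [R2 p [R2 n]]]]]
  [R0 [R0 [R1 [R1 [R2 n]] * [R2 n]] / [R0 [R1 [R2 n]]]] / [R1 [R2 p [R2 n]]]]
  [R0 [R0 [R0 [R1 [R1 [R2 n]] * [R2 n]]] / [R1 [R2 n]]] / [R1 [R2 p [R2 n]]]]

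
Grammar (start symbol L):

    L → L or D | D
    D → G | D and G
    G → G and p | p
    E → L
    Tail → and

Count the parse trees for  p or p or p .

1

Parse trees for p or p or p:
  [L [L [L [D [G p]]] or [D [G p]]] or [D [G p]]]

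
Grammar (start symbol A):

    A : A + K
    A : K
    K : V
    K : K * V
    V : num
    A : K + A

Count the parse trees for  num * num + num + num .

4

Parse trees for num * num + num + num:
  [A [A [A [K [K [V num]] * [V num]]] + [K [V num]]] + [K [V num]]]
  [A [A [K [K [V num]] * [V num]] + [A [K [V num]]]] + [K [V num]]]
  [A [K [K [V num]] * [V num]] + [A [A [K [V num]]] + [K [V num]]]]
  [A [K [K [V num]] * [V num]] + [A [K [V num]] + [A [K [V num]]]]]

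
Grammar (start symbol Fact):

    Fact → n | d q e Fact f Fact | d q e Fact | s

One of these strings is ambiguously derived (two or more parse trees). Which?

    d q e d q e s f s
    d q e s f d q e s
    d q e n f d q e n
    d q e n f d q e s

d q e d q e s f s: 2 trees
d q e s f d q e s: 1 tree
d q e n f d q e n: 1 tree
d q e n f d q e s: 1 tree

d q e d q e s f s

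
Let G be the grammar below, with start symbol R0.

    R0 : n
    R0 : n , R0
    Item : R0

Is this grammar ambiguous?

Unambiguous

(Item is unreachable from R0, so its rules don't affect L(R0).) Right-recursive list with a separator: after each atom, whether the separator follows determines the rule. One parse per string.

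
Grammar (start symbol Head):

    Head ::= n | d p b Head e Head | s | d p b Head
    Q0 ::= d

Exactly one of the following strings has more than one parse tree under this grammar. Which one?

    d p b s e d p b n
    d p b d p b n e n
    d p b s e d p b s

d p b s e d p b n: 1 tree
d p b d p b n e n: 2 trees
d p b s e d p b s: 1 tree

d p b d p b n e n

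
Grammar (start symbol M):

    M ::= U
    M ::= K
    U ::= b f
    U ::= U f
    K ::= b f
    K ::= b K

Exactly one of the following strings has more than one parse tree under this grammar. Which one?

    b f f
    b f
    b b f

b f f: 1 tree
b f: 2 trees
b b f: 1 tree

b f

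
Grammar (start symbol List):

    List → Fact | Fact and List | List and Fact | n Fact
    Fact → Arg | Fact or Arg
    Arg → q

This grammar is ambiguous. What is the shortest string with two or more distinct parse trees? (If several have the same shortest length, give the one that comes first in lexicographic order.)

length 1: no string has ≥2 trees
length 2: no string has ≥2 trees
length 3: q and q has 2 parse trees

Two derivations of q and q:
  List ⇒ Fact and List ⇒ Arg and List ⇒ q and List ⇒ q and Fact ⇒ q and Arg ⇒ q and q
  List ⇒ List and Fact ⇒ Fact and Fact ⇒ Arg and Fact ⇒ q and Fact ⇒ q and Arg ⇒ q and q

q and q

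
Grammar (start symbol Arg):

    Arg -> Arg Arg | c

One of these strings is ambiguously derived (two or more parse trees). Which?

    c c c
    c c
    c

c c c: 2 trees
c c: 1 tree
c: 1 tree

c c c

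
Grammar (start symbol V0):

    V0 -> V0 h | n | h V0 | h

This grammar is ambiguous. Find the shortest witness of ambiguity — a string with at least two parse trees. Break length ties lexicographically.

length 1: no string has ≥2 trees
length 2: h h has 2 parse trees

Two derivations of h h:
  V0 ⇒ V0 h ⇒ h h
  V0 ⇒ h V0 ⇒ h h

h h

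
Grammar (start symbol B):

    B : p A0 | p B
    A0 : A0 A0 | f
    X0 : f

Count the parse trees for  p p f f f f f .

Parse trees for p p f f f f f (showing first 6 of 14):
  [B p [B p [A0 [A0 f] [A0 [A0 f] [A0 [A0 f] [A0 [A0 f] [A0 f]]]]]]]
  [B p [B p [A0 [A0 f] [A0 [A0 f] [A0 [A0 [A0 f] [A0 f]] [A0 f]]]]]]
  [B p [B p [A0 [A0 f] [A0 [A0 [A0 f] [A0 f]] [A0 [A0 f] [A0 f]]]]]]
  [B p [B p [A0 [A0 f] [A0 [A0 [A0 f] [A0 [A0 f] [A0 f]]] [A0 f]]]]]
  [B p [B p [A0 [A0 f] [A0 [A0 [A0 [A0 f] [A0 f]] [A0 f]] [A0 f]]]]]
  [B p [B p [A0 [A0 [A0 f] [A0 f]] [A0 [A0 f] [A0 [A0 f] [A0 f]]]]]]

14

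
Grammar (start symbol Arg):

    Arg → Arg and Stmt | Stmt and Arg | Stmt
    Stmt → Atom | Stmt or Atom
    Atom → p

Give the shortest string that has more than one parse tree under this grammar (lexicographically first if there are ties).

p and p

length 1: no string has ≥2 trees
length 3: p and p has 2 parse trees

Two derivations of p and p:
  Arg ⇒ Arg and Stmt ⇒ Stmt and Stmt ⇒ Atom and Stmt ⇒ p and Stmt ⇒ p and Atom ⇒ p and p
  Arg ⇒ Stmt and Arg ⇒ Atom and Arg ⇒ p and Arg ⇒ p and Stmt ⇒ p and Atom ⇒ p and p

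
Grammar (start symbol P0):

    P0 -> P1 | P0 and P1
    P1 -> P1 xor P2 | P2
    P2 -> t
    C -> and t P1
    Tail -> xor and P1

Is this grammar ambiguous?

(C, Tail are unreachable from P0, so their rules don't affect L(P0).) This is a standard precedence ladder (P0 over P1 over P2), with each level left-recursive on its own operator ('and' at P0, 'xor' at P1). That structure is LR(1), hence unambiguous.

Unambiguous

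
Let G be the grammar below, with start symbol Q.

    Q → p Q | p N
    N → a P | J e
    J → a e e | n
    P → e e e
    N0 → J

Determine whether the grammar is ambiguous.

Witness: p a e e e

Derivation 1: Q ⇒ p N ⇒ p a P ⇒ p a e e e
Derivation 2: Q ⇒ p N ⇒ p J e ⇒ p a e e e

Two distinct leftmost derivations for the same string.

Ambiguous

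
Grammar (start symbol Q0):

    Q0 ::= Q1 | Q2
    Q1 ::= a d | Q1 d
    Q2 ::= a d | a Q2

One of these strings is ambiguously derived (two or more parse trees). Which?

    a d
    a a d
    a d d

a d: 2 trees
a a d: 1 tree
a d d: 1 tree

a d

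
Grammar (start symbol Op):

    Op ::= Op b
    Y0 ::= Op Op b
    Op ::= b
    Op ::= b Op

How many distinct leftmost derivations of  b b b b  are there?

8

Parse trees for b b b b:
  [Op [Op [Op [Op b] b] b] b]
  [Op [Op [Op b [Op b]] b] b]
  [Op [Op b [Op [Op b] b]] b]
  [Op [Op b [Op b [Op b]]] b]
  [Op b [Op [Op [Op b] b] b]]
  [Op b [Op [Op b [Op b]] b]]
  [Op b [Op b [Op [Op b] b]]]
  [Op b [Op b [Op b [Op b]]]]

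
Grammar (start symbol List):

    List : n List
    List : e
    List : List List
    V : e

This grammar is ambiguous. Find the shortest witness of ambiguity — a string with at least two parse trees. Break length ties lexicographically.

length 1: no string has ≥2 trees
length 2: no string has ≥2 trees
length 3: e e e has 2 parse trees

Two derivations of e e e:
  List ⇒ List List ⇒ e List ⇒ e List List ⇒ e e List ⇒ e e e
  List ⇒ List List ⇒ List List List ⇒ e List List ⇒ e e List ⇒ e e e

e e e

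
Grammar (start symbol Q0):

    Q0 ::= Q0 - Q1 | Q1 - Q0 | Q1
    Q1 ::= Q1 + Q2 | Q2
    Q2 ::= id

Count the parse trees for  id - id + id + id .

Parse trees for id - id + id + id:
  [Q0 [Q0 [Q1 [Q2 id]]] - [Q1 [Q1 [Q1 [Q2 id]] + [Q2 id]] + [Q2 id]]]
  [Q0 [Q1 [Q2 id]] - [Q0 [Q1 [Q1 [Q1 [Q2 id]] + [Q2 id]] + [Q2 id]]]]

2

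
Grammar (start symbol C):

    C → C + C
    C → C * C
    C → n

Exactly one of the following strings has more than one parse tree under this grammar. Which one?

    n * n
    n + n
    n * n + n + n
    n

n * n: 1 tree
n + n: 1 tree
n * n + n + n: 5 trees
n: 1 tree

n * n + n + n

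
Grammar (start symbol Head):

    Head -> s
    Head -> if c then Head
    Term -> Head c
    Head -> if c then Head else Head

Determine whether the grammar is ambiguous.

Witness: if c then if c then s else s

Derivation 1: Head ⇒ if c then Head ⇒ if c then if c then Head else Head ⇒ if c then if c then s else Head ⇒ if c then if c then s else s
Derivation 2: Head ⇒ if c then Head else Head ⇒ if c then if c then Head else Head ⇒ if c then if c then s else Head ⇒ if c then if c then s else s

Two distinct leftmost derivations for the same string.

Ambiguous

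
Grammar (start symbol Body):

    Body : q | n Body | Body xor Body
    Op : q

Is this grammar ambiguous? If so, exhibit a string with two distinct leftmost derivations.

Witness: n q xor q

Derivation 1: Body ⇒ n Body ⇒ n Body xor Body ⇒ n q xor Body ⇒ n q xor q
Derivation 2: Body ⇒ Body xor Body ⇒ n Body xor Body ⇒ n q xor Body ⇒ n q xor q

Two distinct leftmost derivations for the same string.

Ambiguous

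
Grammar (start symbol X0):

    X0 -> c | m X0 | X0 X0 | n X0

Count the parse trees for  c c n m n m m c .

2

Parse trees for c c n m n m m c:
  [X0 [X0 c] [X0 [X0 c] [X0 n [X0 m [X0 n [X0 m [X0 m [X0 c]]]]]]]]
  [X0 [X0 [X0 c] [X0 c]] [X0 n [X0 m [X0 n [X0 m [X0 m [X0 c]]]]]]]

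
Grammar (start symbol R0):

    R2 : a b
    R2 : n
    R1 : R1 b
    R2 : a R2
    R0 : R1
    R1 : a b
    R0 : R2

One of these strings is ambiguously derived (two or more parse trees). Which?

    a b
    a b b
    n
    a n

a b: 2 trees
a b b: 1 tree
n: 1 tree
a n: 1 tree

a b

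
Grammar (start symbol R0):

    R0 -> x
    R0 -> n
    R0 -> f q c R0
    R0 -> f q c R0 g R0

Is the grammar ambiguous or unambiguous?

Witness: f q c f q c n g n

Derivation 1: R0 ⇒ f q c R0 ⇒ f q c f q c R0 g R0 ⇒ f q c f q c n g R0 ⇒ f q c f q c n g n
Derivation 2: R0 ⇒ f q c R0 g R0 ⇒ f q c f q c R0 g R0 ⇒ f q c f q c n g R0 ⇒ f q c f q c n g n

Two distinct leftmost derivations for the same string.

Ambiguous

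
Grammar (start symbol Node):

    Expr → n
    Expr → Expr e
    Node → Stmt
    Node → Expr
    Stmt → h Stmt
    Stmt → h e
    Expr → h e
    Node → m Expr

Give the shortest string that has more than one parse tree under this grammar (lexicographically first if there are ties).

h e

length 1: no string has ≥2 trees
length 2: h e has 2 parse trees

Two derivations of h e:
  Node ⇒ Stmt ⇒ h e
  Node ⇒ Expr ⇒ h e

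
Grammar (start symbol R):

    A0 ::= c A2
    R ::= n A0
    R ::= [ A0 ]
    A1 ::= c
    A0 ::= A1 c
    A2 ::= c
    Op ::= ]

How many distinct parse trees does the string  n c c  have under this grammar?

2

Parse trees for n c c:
  [R n [A0 c [A2 c]]]
  [R n [A0 [A1 c] c]]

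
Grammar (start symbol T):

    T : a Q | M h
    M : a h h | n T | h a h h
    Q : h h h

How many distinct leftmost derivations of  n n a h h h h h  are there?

Parse trees for n n a h h h h h:
  [T [M n [T [M n [T a [Q h h h]]] h]] h]
  [T [M n [T [M n [T [M a h h] h]] h]] h]

2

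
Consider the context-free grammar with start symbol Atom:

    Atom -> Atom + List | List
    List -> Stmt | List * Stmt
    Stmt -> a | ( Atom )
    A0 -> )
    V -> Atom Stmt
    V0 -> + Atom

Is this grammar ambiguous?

Unambiguous

Only Atom, List, Stmt are reachable from Atom; ignoring the rest: The grammar is stratified — Atom handles '+' (left-recursive), List handles '*', Stmt atoms. Each operator has a fixed associativity and precedence level, so every string has one parse.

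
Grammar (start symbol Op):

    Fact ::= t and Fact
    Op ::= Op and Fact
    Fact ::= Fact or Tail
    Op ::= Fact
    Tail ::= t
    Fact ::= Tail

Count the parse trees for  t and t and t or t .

7

Parse trees for t and t and t or t:
  [Op [Op [Fact [Tail t]]] and [Fact t and [Fact [Fact [Tail t]] or [Tail t]]]]
  [Op [Op [Fact [Tail t]]] and [Fact [Fact t and [Fact [Tail t]]] or [Tail t]]]
  [Op [Op [Op [Fact [Tail t]]] and [Fact [Tail t]]] and [Fact [Fact [Tail t]] or [Tail t]]]
  [Op [Op [Fact t and [Fact [Tail t]]]] and [Fact [Fact [Tail t]] or [Tail t]]]
  [Op [Fact t and [Fact t and [Fact [Fact [Tail t]] or [Tail t]]]]]
  [Op [Fact t and [Fact [Fact t and [Fact [Tail t]]] or [Tail t]]]]
  [Op [Fact [Fact t and [Fact t and [Fact [Tail t]]]] or [Tail t]]]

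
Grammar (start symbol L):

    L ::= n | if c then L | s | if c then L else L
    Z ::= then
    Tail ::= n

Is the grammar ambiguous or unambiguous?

Witness: if c then if c then n else n

Derivation 1: L ⇒ if c then L ⇒ if c then if c then L else L ⇒ if c then if c then n else L ⇒ if c then if c then n else n
Derivation 2: L ⇒ if c then L else L ⇒ if c then if c then L else L ⇒ if c then if c then n else L ⇒ if c then if c then n else n

Two distinct leftmost derivations for the same string.

Ambiguous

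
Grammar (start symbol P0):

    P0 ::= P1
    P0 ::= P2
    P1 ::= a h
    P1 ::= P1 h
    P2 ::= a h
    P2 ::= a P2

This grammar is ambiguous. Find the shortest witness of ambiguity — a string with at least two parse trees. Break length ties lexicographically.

a h

length 2: a h has 2 parse trees

Two derivations of a h:
  P0 ⇒ P1 ⇒ a h
  P0 ⇒ P2 ⇒ a h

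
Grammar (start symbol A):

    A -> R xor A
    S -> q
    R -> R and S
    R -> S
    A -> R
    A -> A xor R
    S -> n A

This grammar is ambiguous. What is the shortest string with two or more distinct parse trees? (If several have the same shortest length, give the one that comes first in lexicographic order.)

q xor q

length 1: no string has ≥2 trees
length 2: no string has ≥2 trees
length 3: q xor q has 2 parse trees

Two derivations of q xor q:
  A ⇒ R xor A ⇒ S xor A ⇒ q xor A ⇒ q xor R ⇒ q xor S ⇒ q xor q
  A ⇒ A xor R ⇒ R xor R ⇒ S xor R ⇒ q xor R ⇒ q xor S ⇒ q xor q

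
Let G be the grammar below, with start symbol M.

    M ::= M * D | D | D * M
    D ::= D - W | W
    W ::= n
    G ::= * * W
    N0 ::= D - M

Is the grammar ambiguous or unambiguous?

Witness: n * n

Derivation 1: M ⇒ M * D ⇒ D * D ⇒ W * D ⇒ n * D ⇒ n * W ⇒ n * n
Derivation 2: M ⇒ D * M ⇒ W * M ⇒ n * M ⇒ n * D ⇒ n * W ⇒ n * n

Two distinct leftmost derivations for the same string.

Ambiguous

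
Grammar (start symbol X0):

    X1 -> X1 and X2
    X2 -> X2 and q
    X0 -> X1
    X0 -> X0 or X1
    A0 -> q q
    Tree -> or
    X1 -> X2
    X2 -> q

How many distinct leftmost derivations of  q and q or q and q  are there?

4

Parse trees for q and q or q and q:
  [X0 [X0 [X1 [X1 [X2 q]] and [X2 q]]] or [X1 [X1 [X2 q]] and [X2 q]]]
  [X0 [X0 [X1 [X1 [X2 q]] and [X2 q]]] or [X1 [X2 [X2 q] and q]]]
  [X0 [X0 [X1 [X2 [X2 q] and q]]] or [X1 [X1 [X2 q]] and [X2 q]]]
  [X0 [X0 [X1 [X2 [X2 q] and q]]] or [X1 [X2 [X2 q] and q]]]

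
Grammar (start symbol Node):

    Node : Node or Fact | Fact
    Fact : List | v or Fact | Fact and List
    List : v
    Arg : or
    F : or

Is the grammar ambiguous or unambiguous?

Ambiguous

Witness: v or v

Derivation 1: Node ⇒ Node or Fact ⇒ Fact or Fact ⇒ List or Fact ⇒ v or Fact ⇒ v or List ⇒ v or v
Derivation 2: Node ⇒ Fact ⇒ v or Fact ⇒ v or List ⇒ v or v

Two distinct leftmost derivations for the same string.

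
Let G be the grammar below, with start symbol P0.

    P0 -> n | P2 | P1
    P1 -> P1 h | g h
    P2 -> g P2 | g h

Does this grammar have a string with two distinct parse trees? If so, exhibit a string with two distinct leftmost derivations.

Witness: g h

Derivation 1: P0 ⇒ P2 ⇒ g h
Derivation 2: P0 ⇒ P1 ⇒ g h

Two distinct leftmost derivations for the same string.

Ambiguous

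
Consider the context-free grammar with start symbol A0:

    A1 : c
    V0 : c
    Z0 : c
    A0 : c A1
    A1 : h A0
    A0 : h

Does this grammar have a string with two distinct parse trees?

Unambiguous

Only A0, A1 are reachable from A0; ignoring the rest: Restricted to the reachable nonterminals, every rule has the form A → t or A → t B, and no two rules for the same A share a first terminal. The grammar encodes a DFA — one run per string.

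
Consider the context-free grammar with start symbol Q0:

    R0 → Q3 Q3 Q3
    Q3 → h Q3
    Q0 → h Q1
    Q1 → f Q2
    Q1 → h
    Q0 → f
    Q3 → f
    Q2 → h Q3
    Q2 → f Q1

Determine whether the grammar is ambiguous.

(R0 is unreachable from Q0, so its rules don't affect L(Q0).) Restricted to the reachable nonterminals, every rule has the form A → t or A → t B, and no two rules for the same A share a first terminal. The grammar encodes a DFA — one run per string.

Unambiguous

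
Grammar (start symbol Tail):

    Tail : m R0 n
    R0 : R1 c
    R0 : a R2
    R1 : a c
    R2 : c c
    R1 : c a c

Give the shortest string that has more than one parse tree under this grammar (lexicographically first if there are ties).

m a c c n

length 5: m a c c n has 2 parse trees

Two derivations of m a c c n:
  Tail ⇒ m R0 n ⇒ m R1 c n ⇒ m a c c n
  Tail ⇒ m R0 n ⇒ m a R2 n ⇒ m a c c n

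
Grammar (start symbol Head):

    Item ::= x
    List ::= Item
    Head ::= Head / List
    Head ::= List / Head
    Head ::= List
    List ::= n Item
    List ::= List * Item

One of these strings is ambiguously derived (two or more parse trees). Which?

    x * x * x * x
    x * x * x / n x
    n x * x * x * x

x * x * x * x: 1 tree
x * x * x / n x: 2 trees
n x * x * x * x: 1 tree

x * x * x / n x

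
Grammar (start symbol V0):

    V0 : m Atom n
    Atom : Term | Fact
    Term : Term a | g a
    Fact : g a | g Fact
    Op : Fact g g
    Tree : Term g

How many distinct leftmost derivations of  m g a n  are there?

Parse trees for m g a n:
  [V0 m [Atom [Term g a]] n]
  [V0 m [Atom [Fact g a]] n]

2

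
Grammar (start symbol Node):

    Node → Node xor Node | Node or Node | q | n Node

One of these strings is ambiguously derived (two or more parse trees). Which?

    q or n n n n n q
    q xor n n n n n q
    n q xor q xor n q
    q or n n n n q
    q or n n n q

q or n n n n n q: 1 tree
q xor n n n n n q: 1 tree
n q xor q xor n q: 5 trees
q or n n n n q: 1 tree
q or n n n q: 1 tree

n q xor q xor n q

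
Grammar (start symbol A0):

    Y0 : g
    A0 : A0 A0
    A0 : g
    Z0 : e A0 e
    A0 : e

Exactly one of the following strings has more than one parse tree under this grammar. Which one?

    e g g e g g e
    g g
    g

e g g e g g e

e g g e g g e: 132 trees
g g: 1 tree
g: 1 tree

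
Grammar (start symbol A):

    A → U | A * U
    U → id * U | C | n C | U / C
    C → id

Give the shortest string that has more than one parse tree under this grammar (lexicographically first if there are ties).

id * id

length 1: no string has ≥2 trees
length 2: no string has ≥2 trees
length 3: id * id has 2 parse trees

Two derivations of id * id:
  A ⇒ U ⇒ id * U ⇒ id * C ⇒ id * id
  A ⇒ A * U ⇒ U * U ⇒ C * U ⇒ id * U ⇒ id * C ⇒ id * id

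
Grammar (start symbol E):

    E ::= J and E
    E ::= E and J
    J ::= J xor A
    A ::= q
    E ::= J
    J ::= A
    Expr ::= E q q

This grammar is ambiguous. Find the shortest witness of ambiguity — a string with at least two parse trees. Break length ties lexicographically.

length 1: no string has ≥2 trees
length 3: q and q has 2 parse trees

Two derivations of q and q:
  E ⇒ J and E ⇒ A and E ⇒ q and E ⇒ q and J ⇒ q and A ⇒ q and q
  E ⇒ E and J ⇒ J and J ⇒ A and J ⇒ q and J ⇒ q and A ⇒ q and q

q and q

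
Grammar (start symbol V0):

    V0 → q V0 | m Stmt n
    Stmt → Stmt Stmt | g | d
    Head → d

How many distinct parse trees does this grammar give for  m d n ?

Parse trees for m d n:
  [V0 m [Stmt d] n]

1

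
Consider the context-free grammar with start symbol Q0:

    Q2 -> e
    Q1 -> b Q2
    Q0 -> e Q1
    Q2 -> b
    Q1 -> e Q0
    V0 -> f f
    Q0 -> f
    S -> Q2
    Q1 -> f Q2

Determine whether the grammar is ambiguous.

Unambiguous

Only Q0, Q1, Q2 are reachable from Q0; ignoring the rest: Each reachable nonterminal has at most one production per leading terminal, and all productions are right-linear; the derivation is determined token-by-token.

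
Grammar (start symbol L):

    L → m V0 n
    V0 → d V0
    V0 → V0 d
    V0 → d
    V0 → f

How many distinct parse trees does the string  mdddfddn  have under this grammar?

Parse trees for mdddfddn (showing first 6 of 10):
  [L m [V0 d [V0 d [V0 d [V0 [V0 [V0 f] d] d]]]] n]
  [L m [V0 d [V0 d [V0 [V0 d [V0 [V0 f] d]] d]]] n]
  [L m [V0 d [V0 d [V0 [V0 [V0 d [V0 f]] d] d]]] n]
  [L m [V0 d [V0 [V0 d [V0 d [V0 [V0 f] d]]] d]] n]
  [L m [V0 d [V0 [V0 d [V0 [V0 d [V0 f]] d]] d]] n]
  [L m [V0 d [V0 [V0 [V0 d [V0 d [V0 f]]] d] d]] n]

10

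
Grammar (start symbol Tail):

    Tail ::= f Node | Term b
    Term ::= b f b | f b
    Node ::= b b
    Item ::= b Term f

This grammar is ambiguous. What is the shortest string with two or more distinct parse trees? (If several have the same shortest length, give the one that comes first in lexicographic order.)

length 3: f b b has 2 parse trees

Two derivations of f b b:
  Tail ⇒ f Node ⇒ f b b
  Tail ⇒ Term b ⇒ f b b

f b b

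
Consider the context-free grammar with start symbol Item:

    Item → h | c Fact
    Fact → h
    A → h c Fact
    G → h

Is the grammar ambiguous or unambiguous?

(A, G are unreachable from Item, so their rules don't affect L(Item).) The reachable rules are right-linear with at most one rule per (nonterminal, next-terminal) pair. Each input token forces the next rule, so parsing is deterministic.

Unambiguous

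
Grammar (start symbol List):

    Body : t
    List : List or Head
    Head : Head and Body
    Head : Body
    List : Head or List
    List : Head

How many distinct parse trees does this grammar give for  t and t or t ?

2

Parse trees for t and t or t:
  [List [List [Head [Head [Body t]] and [Body t]]] or [Head [Body t]]]
  [List [Head [Head [Body t]] and [Body t]] or [List [Head [Body t]]]]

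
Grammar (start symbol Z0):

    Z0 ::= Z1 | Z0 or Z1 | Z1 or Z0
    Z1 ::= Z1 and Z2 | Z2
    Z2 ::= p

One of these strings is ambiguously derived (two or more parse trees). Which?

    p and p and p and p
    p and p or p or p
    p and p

p and p or p or p

p and p and p and p: 1 tree
p and p or p or p: 4 trees
p and p: 1 tree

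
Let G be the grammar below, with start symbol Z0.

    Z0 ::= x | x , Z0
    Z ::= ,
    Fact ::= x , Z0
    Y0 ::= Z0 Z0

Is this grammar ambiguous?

Unambiguous

(Z, Fact, Y0 are unreachable from Z0, so their rules don't affect L(Z0).) Right-recursive list with a separator: after each atom, whether the separator follows determines the rule. One parse per string.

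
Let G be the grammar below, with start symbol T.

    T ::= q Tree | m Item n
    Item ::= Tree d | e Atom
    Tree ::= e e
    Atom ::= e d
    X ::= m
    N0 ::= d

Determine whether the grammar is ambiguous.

Witness: m e e d n

Derivation 1: T ⇒ m Item n ⇒ m Tree d n ⇒ m e e d n
Derivation 2: T ⇒ m Item n ⇒ m e Atom n ⇒ m e e d n

Two distinct leftmost derivations for the same string.

Ambiguous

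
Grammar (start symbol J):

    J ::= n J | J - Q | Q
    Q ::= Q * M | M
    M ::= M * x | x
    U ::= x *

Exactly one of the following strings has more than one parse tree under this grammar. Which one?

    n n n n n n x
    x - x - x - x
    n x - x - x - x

n n n n n n x: 1 tree
x - x - x - x: 1 tree
n x - x - x - x: 4 trees

n x - x - x - x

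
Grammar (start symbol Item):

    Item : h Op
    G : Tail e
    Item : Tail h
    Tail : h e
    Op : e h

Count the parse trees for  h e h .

Parse trees for h e h:
  [Item h [Op e h]]
  [Item [Tail h e] h]

2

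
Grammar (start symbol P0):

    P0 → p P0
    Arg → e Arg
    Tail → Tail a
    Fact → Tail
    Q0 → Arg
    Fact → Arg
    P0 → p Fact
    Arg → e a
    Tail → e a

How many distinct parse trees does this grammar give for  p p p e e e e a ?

Parse trees for p p p e e e e a:
  [P0 p [P0 p [P0 p [Fact [Arg e [Arg e [Arg e [Arg e a]]]]]]]]

1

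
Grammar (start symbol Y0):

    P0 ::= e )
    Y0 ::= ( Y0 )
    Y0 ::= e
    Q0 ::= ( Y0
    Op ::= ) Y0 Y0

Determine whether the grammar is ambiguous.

Unambiguous

(P0, Q0, Op are unreachable from Y0, so their rules don't affect L(Y0).) Each string is a nest of matched brackets around a single atom. An opening bracket forces the recursive rule; an atom forces the base rule.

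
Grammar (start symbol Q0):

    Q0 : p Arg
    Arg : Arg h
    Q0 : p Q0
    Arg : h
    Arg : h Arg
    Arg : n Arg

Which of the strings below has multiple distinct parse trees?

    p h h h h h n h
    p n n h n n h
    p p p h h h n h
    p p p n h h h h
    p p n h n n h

p p p n h h h h

p h h h h h n h: 1 tree
p n n h n n h: 1 tree
p p p h h h n h: 1 tree
p p p n h h h h: 15 trees
p p n h n n h: 1 tree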